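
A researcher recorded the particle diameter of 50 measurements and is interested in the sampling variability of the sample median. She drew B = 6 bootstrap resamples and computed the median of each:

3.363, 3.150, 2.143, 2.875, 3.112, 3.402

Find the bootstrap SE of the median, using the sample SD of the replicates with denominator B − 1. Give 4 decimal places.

Bootstrap SE is the standard deviation of the 6 replicate medians.
Mean of replicates: (3.363 + 3.150 + 2.143 + 2.875 + 3.112 + 3.402) / 6 = 18.04500 / 6 = 3.00750
Sum of squared deviations: (+0.35550)² + (+0.14250)² + (−0.86450)² + (−0.13250)² + (+0.10450)² + (+0.39450)² = 1.07815
Variance = 1.07815 / 5 = 0.21563
SE* = √0.21563

SE* = 0.4644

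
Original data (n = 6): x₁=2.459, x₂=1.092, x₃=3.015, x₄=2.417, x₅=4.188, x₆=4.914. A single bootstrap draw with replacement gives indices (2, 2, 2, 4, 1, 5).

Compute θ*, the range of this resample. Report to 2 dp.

Resample values: 1.092, 1.092, 1.092, 2.417, 2.459, 4.188.
Range = 4.188 − 1.092 = 3.10

θ* = 3.10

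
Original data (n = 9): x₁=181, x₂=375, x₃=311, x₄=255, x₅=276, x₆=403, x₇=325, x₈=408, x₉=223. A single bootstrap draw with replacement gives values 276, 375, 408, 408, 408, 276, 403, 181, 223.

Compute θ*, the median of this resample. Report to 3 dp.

Sorted: 181, 223, 276, 276, 375, 403, 408, 408, 408
Median = middle value = 375.000

θ* = 375.000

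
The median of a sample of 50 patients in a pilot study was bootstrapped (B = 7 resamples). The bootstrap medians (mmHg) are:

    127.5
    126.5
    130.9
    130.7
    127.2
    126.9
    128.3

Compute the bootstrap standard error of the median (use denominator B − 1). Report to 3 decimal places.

Bootstrap SE is the standard deviation of the 7 replicate medians.
Mean of replicates: (127.5 + 126.5 + 130.9 + 130.7 + 127.2 + 126.9 + 128.3) / 7 = 898.0000 / 7 = 128.2857
Sum of squared deviations: (−0.7857)² + (−1.7857)² + (+2.6143)² + (+2.4143)² + (−1.0857)² + (−1.3857)² + (+0.0143)² = 19.5686
Variance = 19.5686 / 6 = 3.2614
SE* = √3.2614

SE* = 1.806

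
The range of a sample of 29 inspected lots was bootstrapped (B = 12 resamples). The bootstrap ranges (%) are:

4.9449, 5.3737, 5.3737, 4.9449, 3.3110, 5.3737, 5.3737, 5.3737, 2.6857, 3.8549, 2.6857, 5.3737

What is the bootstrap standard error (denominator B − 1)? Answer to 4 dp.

Bootstrap SE is the standard deviation of the 12 replicate ranges.
Mean of replicates: (4.9449 + 5.3737 + 5.3737 + 4.9449 + 3.3110 + 5.3737 + 5.3737 + 5.3737 + 2.6857 + 3.8549 + 2.6857 + 5.3737) / 12 = 54.66930 / 12 = 4.55577
Sum of squared deviations: (+0.38912)² + (+0.81793)² + (+0.81793)² + (+0.38912)² + (−1.24477)² + (+0.81793)² + (+0.81793)² + (+0.81793)² + (−1.87007)² + (−0.70087)² + (−1.87007)² + (+0.81793)² = 13.35190
Variance = 13.35190 / 11 = 1.21381
SE* = √1.21381

SE* = 1.1017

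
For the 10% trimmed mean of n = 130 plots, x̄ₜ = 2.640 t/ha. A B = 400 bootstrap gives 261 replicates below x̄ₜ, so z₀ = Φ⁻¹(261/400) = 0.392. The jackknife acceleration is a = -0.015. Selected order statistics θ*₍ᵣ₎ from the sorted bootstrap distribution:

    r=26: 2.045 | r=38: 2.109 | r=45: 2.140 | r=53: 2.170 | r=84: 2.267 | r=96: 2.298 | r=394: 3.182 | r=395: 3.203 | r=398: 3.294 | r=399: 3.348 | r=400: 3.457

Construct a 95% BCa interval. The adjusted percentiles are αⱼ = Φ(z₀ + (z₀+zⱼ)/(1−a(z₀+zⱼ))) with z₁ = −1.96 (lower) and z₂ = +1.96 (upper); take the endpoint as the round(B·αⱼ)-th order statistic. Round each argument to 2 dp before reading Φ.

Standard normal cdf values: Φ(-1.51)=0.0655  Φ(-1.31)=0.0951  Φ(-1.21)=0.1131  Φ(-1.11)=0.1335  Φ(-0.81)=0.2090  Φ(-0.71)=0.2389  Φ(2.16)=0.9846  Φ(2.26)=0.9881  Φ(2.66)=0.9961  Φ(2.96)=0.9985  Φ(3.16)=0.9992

Lower: z₀ + z₁ = 0.392 + (-1.960) = -1.568; 1 − a(z₀+z₁) = 1 − (-0.015)(-1.568) = 0.9765; argument = 0.392 + (-1.568)/0.9765 = -1.2138 → -1.21.
α₁ = Φ(-1.21) = 0.1131; rank = round(400 × 0.1131) = 45; θ*₍45₎ = 2.140.
Upper: z₀ + z₂ = 2.352; 1 − a(z₀+z₂) = 1.0353; argument = 2.6638 → 2.66; α₂ = 0.9961; rank = 398; θ*₍398₎ = 3.294.

(2.140, 3.294)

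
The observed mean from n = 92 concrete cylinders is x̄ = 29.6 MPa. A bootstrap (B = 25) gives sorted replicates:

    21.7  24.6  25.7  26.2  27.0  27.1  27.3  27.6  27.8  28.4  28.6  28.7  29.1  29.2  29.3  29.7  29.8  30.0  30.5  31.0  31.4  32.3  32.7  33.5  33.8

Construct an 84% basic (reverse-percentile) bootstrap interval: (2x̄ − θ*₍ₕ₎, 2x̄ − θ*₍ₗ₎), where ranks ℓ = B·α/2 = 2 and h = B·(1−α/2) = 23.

(26.5, 34.6)

Percentile endpoints at ranks 2 and 23: θ*₍2₎ = 24.6, θ*₍23₎ = 32.7.
Basic interval reflects these around x̄:
  lower = 2 × 29.6 − 32.7 = 26.5
  upper = 2 × 29.6 − 24.6 = 34.6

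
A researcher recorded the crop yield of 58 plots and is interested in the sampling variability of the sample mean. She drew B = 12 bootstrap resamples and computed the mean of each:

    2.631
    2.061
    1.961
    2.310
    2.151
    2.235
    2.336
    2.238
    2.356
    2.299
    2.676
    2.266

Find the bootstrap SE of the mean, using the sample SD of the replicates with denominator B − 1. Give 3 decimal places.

Bootstrap SE is the standard deviation of the 12 replicate means.
Mean of replicates: (2.631 + 2.061 + 1.961 + 2.310 + 2.151 + 2.235 + 2.336 + 2.238 + 2.356 + 2.299 + 2.676 + 2.266) / 12 = 27.5200 / 12 = 2.2933
Sum of squared deviations: (+0.3377)² + (−0.2323)² + (−0.3323)² + (+0.0167)² + (−0.1423)² + (−0.0583)² + (+0.0427)² + (−0.0553)² + (+0.0627)² + (+0.0057)² + (+0.3827)² + (−0.0273)² = 0.4584
Variance = 0.4584 / 11 = 0.0417
SE* = √0.0417

SE* = 0.204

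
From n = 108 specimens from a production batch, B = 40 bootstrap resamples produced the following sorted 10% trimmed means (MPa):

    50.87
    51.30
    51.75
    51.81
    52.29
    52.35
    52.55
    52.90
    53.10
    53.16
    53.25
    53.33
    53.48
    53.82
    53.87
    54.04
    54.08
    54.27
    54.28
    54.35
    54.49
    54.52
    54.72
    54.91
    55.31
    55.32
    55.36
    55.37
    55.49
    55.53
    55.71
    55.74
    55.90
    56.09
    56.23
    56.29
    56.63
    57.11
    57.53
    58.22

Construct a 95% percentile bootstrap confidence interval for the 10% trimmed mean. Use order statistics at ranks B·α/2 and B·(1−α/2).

α = 0.05; lower rank = 40 × 0.025 = 1; upper rank = 40 × 0.975 = 39.
The 1st smallest replicate is 50.87; the 39th is 57.53.

(50.87, 57.53)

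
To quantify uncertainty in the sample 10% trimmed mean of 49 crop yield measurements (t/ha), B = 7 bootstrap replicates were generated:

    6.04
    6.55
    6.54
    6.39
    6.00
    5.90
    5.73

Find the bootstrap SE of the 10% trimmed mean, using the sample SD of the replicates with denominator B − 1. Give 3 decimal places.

Bootstrap SE is the standard deviation of the 7 replicate 10% trimmed means.
Mean of replicates: (6.04 + 6.55 + 6.54 + 6.39 + 6.00 + 5.90 + 5.73) / 7 = 43.1500 / 7 = 6.1643
Sum of squared deviations: (−0.1243)² + (+0.3857)² + (+0.3757)² + (+0.2257)² + (−0.1643)² + (−0.2643)² + (−0.4343)² = 0.6418
Variance = 0.6418 / 6 = 0.1070
SE* = √0.1070

SE* = 0.327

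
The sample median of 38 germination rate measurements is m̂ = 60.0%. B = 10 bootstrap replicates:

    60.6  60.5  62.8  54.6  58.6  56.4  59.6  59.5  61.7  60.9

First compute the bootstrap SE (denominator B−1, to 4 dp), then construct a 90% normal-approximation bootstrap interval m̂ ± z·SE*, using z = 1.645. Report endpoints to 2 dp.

(55.96, 64.04)

Mean of replicates = 59.5200; sum of squared deviations = 54.3360; SE* = √(54.3360/9) = 2.4571
Margin = 1.645 × 2.4571 = 4.042
Interval: 60.0 ± 4.042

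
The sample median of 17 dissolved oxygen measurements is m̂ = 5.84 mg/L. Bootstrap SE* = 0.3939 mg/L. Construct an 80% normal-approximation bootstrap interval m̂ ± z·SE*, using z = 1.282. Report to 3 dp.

(5.335, 6.345)

Margin = 1.282 × 0.3939 = 0.5050
Interval: 5.84 ± 0.5050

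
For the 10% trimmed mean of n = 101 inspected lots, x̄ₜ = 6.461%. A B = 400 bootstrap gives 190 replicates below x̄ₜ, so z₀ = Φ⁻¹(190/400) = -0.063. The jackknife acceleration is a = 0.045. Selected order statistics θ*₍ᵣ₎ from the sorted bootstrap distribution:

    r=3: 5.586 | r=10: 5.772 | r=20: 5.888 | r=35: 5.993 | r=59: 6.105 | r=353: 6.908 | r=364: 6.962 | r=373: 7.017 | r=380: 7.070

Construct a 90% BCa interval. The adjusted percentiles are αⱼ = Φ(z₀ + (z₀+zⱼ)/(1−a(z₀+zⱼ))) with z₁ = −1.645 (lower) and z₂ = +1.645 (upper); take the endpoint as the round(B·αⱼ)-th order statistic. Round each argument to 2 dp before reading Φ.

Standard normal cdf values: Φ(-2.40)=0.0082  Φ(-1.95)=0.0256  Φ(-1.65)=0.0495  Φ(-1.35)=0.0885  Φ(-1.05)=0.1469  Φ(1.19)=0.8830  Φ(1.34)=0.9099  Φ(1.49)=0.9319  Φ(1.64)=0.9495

(5.888, 7.070)

Lower: z₀ + z₁ = -0.063 + (-1.645) = -1.708; 1 − a(z₀+z₁) = 1 − (0.045)(-1.708) = 1.0769; argument = -0.063 + (-1.708)/1.0769 = -1.6491 → -1.65.
α₁ = Φ(-1.65) = 0.0495; rank = round(400 × 0.0495) = 20; θ*₍20₎ = 5.888.
Upper: z₀ + z₂ = 1.582; 1 − a(z₀+z₂) = 0.9288; argument = 1.6403 → 1.64; α₂ = 0.9495; rank = 380; θ*₍380₎ = 7.070.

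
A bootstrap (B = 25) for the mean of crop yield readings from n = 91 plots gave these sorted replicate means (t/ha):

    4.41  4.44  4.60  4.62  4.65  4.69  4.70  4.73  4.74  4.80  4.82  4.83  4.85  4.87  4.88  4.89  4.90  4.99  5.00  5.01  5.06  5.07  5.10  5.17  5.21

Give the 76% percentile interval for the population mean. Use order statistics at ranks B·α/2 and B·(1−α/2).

α = 0.24; lower rank = 25 × 0.120 = 3; upper rank = 25 × 0.880 = 22.
The 3rd smallest replicate is 4.60; the 22nd is 5.07.

(4.60, 5.07)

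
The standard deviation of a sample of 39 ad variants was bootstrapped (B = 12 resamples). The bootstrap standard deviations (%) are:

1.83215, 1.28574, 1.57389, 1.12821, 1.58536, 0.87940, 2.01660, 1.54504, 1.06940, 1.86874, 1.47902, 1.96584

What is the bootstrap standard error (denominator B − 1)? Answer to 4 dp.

SE* = 0.3687

Bootstrap SE is the standard deviation of the 12 replicate standard deviations.
Mean of replicates: (1.83215 + 1.28574 + 1.57389 + 1.12821 + 1.58536 + 0.87940 + 2.01660 + 1.54504 + 1.06940 + 1.86874 + 1.47902 + 1.96584) / 12 = 18.229390 / 12 = 1.519116
Sum of squared deviations: (+0.313034)² + (−0.233376)² + (+0.054774)² + (−0.390906)² + (+0.066244)² + (−0.639716)² + (+0.497484)² + (+0.025924)² + (−0.449716)² + (+0.349624)² + (−0.040096)² + (+0.446724)² = 1.495701
Variance = 1.495701 / 11 = 0.135973
SE* = √0.135973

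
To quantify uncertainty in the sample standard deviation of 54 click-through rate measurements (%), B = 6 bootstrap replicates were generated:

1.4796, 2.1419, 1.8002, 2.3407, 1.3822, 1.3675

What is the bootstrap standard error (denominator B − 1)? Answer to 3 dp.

Bootstrap SE is the standard deviation of the 6 replicate standard deviations.
Mean of replicates: (1.4796 + 2.1419 + 1.8002 + 2.3407 + 1.3822 + 1.3675) / 6 = 10.51210 / 6 = 1.75202
Sum of squared deviations: (−0.27242)² + (+0.38988)² + (+0.04818)² + (+0.58868)² + (−0.36982)² + (−0.38452)² = 0.85971
Variance = 0.85971 / 5 = 0.17194
SE* = √0.17194

SE* = 0.415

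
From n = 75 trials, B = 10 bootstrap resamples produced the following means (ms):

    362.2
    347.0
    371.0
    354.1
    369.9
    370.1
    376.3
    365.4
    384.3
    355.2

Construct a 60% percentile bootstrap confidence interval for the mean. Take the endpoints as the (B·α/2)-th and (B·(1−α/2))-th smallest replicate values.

(354.1, 371.0)

Sorted replicates: 347.0, 354.1, 355.2, 362.2, 365.4, 369.9, 370.1, 371.0, 376.3, 384.3
α = 0.40; lower rank = 10 × 0.200 = 2; upper rank = 10 × 0.800 = 8.
The 2nd smallest replicate is 354.1; the 8th is 371.0.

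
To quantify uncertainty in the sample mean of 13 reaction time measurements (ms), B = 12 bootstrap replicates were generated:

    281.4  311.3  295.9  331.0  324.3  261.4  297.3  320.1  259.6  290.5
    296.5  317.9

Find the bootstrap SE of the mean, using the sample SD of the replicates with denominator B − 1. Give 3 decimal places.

Bootstrap SE is the standard deviation of the 12 replicate means.
Mean of replicates: (281.4 + 311.3 + 295.9 + 331.0 + 324.3 + 261.4 + 297.3 + 320.1 + 259.6 + 290.5 + 296.5 + 317.9) / 12 = 3587.2000 / 12 = 298.9333
Sum of squared deviations: (−17.5333)² + (+12.3667)² + (−3.0333)² + (+32.0667)² + (+25.3667)² + (−37.5333)² + (−1.6333)² + (+21.1667)² + (−39.3333)² + (−8.4333)² + (−2.4333)² + (+18.9667)² = 5984.6267
Variance = 5984.6267 / 11 = 544.0570
SE* = √544.0570

SE* = 23.325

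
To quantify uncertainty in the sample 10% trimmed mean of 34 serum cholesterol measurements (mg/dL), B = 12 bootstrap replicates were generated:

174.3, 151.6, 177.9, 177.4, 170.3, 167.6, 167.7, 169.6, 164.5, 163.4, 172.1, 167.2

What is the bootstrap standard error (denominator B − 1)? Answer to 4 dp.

SE* = 7.0657

Bootstrap SE is the standard deviation of the 12 replicate 10% trimmed means.
Mean of replicates: (174.3 + 151.6 + 177.9 + 177.4 + 170.3 + 167.6 + 167.7 + 169.6 + 164.5 + 163.4 + 172.1 + 167.2) / 12 = 2023.60000 / 12 = 168.63333
Sum of squared deviations: (+5.66667)² + (−17.03333)² + (+9.26667)² + (+8.76667)² + (+1.66667)² + (−1.03333)² + (−0.93333)² + (+0.96667)² + (−4.13333)² + (−5.23333)² + (+3.46667)² + (−1.43333)² = 549.16667
Variance = 549.16667 / 11 = 49.92424
SE* = √49.92424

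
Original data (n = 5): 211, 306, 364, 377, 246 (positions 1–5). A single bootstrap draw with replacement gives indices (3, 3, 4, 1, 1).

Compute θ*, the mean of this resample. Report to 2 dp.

θ* = 305.40

Resample values: 364, 364, 377, 211, 211.
Mean = (364 + 364 + 377 + 211 + 211) / 5 = 1527.0 / 5 = 305.40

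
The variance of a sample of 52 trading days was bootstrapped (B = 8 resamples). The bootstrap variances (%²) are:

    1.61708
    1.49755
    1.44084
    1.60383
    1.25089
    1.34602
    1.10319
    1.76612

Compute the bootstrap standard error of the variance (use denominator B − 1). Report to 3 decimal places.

SE* = 0.215

Bootstrap SE is the standard deviation of the 8 replicate variances.
Mean of replicates: (1.61708 + 1.49755 + 1.44084 + 1.60383 + 1.25089 + 1.34602 + 1.10319 + 1.76612) / 8 = 11.625520 / 8 = 1.453190
Sum of squared deviations: (+0.163890)² + (+0.044360)² + (−0.012350)² + (+0.150640)² + (−0.202300)² + (−0.107170)² + (−0.350000)² + (+0.312930)² = 0.324509
Variance = 0.324509 / 7 = 0.046358
SE* = √0.046358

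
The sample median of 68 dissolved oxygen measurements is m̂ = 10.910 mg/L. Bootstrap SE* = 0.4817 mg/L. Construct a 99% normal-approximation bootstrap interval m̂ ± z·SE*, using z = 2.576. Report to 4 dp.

(9.6691, 12.1509)

Margin = 2.576 × 0.4817 = 1.24086
Interval: 10.910 ± 1.24086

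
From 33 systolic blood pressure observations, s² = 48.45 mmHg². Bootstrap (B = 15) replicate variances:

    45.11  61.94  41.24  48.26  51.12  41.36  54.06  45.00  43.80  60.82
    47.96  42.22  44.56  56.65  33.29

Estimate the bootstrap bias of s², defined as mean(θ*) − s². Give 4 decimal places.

mean(θ*) = (45.11 + 61.94 + 41.24 + 48.26 + 51.12 + 41.36 + 54.06 + 45.00 + 43.80 + 60.82 + 47.96 + 42.22 + 44.56 + 56.65 + 33.29) / 15 = 47.82600
bias = 47.82600 − 48.45

bias = −0.6240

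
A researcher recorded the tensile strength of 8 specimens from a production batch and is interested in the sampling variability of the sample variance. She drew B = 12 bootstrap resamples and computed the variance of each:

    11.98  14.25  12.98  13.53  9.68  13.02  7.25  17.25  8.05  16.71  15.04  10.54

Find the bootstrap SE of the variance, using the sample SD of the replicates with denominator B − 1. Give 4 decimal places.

Bootstrap SE is the standard deviation of the 12 replicate variances.
Mean of replicates: (11.98 + 14.25 + 12.98 + 13.53 + 9.68 + 13.02 + 7.25 + 17.25 + 8.05 + 16.71 + 15.04 + 10.54) / 12 = 150.28000 / 12 = 12.52333
Sum of squared deviations: (−0.54333)² + (+1.72667)² + (+0.45667)² + (+1.00667)² + (−2.84333)² + (+0.49667)² + (−5.27333)² + (+4.72667)² + (−4.47333)² + (+4.18667)² + (+2.51667)² + (−1.98333)² = 110.78527
Variance = 110.78527 / 11 = 10.07139
SE* = √10.07139

SE* = 3.1735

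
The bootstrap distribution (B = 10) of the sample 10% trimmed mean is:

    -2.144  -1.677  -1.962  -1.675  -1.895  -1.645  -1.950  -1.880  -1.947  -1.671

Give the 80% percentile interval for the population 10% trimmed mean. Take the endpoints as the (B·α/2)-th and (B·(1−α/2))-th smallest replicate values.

Sorted replicates: -2.144, -1.962, -1.950, -1.947, -1.895, -1.880, -1.677, -1.675, -1.671, -1.645
α = 0.20; lower rank = 10 × 0.100 = 1; upper rank = 10 × 0.900 = 9.
The 1st smallest replicate is -2.144; the 9th is -1.671.

(-2.144, -1.671)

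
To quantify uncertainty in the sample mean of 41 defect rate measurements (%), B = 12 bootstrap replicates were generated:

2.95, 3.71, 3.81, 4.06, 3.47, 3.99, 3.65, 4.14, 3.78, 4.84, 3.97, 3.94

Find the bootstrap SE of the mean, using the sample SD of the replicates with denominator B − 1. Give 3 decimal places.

Bootstrap SE is the standard deviation of the 12 replicate means.
Mean of replicates: (2.95 + 3.71 + 3.81 + 4.06 + 3.47 + 3.99 + 3.65 + 4.14 + 3.78 + 4.84 + 3.97 + 3.94) / 12 = 46.3100 / 12 = 3.8592
Sum of squared deviations: (−0.9092)² + (−0.1492)² + (−0.0492)² + (+0.2008)² + (−0.3892)² + (+0.1308)² + (−0.2092)² + (+0.2808)² + (−0.0792)² + (+0.9808)² + (+0.1108)² + (+0.0808)² = 2.1699
Variance = 2.1699 / 11 = 0.1973
SE* = √0.1973

SE* = 0.444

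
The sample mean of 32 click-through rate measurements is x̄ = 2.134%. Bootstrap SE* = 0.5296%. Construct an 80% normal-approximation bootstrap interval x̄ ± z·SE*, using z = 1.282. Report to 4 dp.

(1.4551, 2.8129)

Margin = 1.282 × 0.5296 = 0.67895
Interval: 2.134 ± 0.67895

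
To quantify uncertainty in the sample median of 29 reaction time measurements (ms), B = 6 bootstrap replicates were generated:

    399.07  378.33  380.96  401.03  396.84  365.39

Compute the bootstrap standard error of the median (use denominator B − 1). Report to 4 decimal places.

SE* = 14.2686

Bootstrap SE is the standard deviation of the 6 replicate medians.
Mean of replicates: (399.07 + 378.33 + 380.96 + 401.03 + 396.84 + 365.39) / 6 = 2321.62000 / 6 = 386.93667
Sum of squared deviations: (+12.13333)² + (−8.60667)² + (−5.97667)² + (+14.09333)² + (+9.90333)² + (−21.54667)² = 1017.96993
Variance = 1017.96993 / 5 = 203.59399
SE* = √203.59399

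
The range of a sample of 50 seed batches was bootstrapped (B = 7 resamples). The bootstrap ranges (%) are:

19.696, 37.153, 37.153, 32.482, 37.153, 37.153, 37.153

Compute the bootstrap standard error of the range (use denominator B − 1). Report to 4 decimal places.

SE* = 6.5398

Bootstrap SE is the standard deviation of the 7 replicate ranges.
Mean of replicates: (19.696 + 37.153 + 37.153 + 32.482 + 37.153 + 37.153 + 37.153) / 7 = 237.94300 / 7 = 33.99186
Sum of squared deviations: (−14.29586)² + (+3.16114)² + (+3.16114)² + (−1.50986)² + (+3.16114)² + (+3.16114)² + (+3.16114)² = 256.61532
Variance = 256.61532 / 6 = 42.76922
SE* = √42.76922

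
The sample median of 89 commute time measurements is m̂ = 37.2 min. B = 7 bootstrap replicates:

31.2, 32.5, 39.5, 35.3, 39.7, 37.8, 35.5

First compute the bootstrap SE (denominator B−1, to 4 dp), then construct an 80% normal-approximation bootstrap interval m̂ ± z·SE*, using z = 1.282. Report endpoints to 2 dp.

Mean of replicates = 35.9286; sum of squared deviations = 65.1743; SE* = √(65.1743/6) = 3.2958
Margin = 1.282 × 3.2958 = 4.225
Interval: 37.2 ± 4.225

(32.97, 41.43)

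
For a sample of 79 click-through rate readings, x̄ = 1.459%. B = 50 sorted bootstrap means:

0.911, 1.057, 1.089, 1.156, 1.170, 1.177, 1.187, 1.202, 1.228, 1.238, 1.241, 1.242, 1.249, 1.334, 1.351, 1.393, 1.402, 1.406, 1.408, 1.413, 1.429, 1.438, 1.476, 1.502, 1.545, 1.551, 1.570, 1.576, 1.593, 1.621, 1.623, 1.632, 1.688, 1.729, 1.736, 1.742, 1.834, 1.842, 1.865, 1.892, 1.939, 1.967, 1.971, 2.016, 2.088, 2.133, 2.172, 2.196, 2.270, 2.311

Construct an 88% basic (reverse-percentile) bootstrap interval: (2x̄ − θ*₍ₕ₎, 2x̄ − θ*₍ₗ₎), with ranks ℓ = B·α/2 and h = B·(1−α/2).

Percentile endpoints at ranks 3 and 47: θ*₍3₎ = 1.089, θ*₍47₎ = 2.172.
Basic interval reflects these around x̄:
  lower = 2 × 1.459 − 2.172 = 0.746
  upper = 2 × 1.459 − 1.089 = 1.829

(0.746, 1.829)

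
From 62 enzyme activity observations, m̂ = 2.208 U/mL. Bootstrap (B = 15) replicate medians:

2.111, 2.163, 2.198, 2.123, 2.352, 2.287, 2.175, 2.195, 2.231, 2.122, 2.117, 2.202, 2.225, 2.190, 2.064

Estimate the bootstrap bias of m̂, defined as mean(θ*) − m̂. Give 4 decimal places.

bias = −0.0243

mean(θ*) = (2.111 + 2.163 + 2.198 + 2.123 + 2.352 + 2.287 + 2.175 + 2.195 + 2.231 + 2.122 + 2.117 + 2.202 + 2.225 + 2.190 + 2.064) / 15 = 2.18367
bias = 2.18367 − 2.208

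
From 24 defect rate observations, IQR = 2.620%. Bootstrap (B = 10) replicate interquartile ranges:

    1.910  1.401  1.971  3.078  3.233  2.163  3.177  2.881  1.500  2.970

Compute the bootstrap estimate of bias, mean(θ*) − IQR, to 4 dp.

bias = −0.1916

mean(θ*) = (1.910 + 1.401 + 1.971 + 3.078 + 3.233 + 2.163 + 3.177 + 2.881 + 1.500 + 2.970) / 10 = 2.42840
bias = 2.42840 − 2.620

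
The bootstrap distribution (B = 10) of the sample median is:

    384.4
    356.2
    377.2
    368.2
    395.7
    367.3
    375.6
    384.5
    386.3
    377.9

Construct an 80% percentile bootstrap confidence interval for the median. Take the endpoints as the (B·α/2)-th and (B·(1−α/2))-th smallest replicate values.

(356.2, 386.3)

Sorted replicates: 356.2, 367.3, 368.2, 375.6, 377.2, 377.9, 384.4, 384.5, 386.3, 395.7
α = 0.20; lower rank = 10 × 0.100 = 1; upper rank = 10 × 0.900 = 9.
The 1st smallest replicate is 356.2; the 9th is 386.3.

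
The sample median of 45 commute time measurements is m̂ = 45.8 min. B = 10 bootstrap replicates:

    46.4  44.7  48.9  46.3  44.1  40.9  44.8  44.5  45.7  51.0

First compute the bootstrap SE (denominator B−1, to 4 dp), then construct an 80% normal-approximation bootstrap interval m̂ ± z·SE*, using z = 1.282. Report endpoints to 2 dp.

Mean of replicates = 45.7300; sum of squared deviations = 68.0210; SE* = √(68.0210/9) = 2.7492
Margin = 1.282 × 2.7492 = 3.524
Interval: 45.8 ± 3.524

(42.28, 49.32)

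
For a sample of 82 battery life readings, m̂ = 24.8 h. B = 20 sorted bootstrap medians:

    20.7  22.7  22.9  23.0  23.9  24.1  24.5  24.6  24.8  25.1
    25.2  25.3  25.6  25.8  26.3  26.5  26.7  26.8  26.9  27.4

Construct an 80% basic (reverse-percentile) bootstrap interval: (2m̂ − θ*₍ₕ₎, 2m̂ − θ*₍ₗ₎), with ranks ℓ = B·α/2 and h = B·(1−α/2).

Percentile endpoints at ranks 2 and 18: θ*₍2₎ = 22.7, θ*₍18₎ = 26.8.
Basic interval reflects these around m̂:
  lower = 2 × 24.8 − 26.8 = 22.8
  upper = 2 × 24.8 − 22.7 = 26.9

(22.8, 26.9)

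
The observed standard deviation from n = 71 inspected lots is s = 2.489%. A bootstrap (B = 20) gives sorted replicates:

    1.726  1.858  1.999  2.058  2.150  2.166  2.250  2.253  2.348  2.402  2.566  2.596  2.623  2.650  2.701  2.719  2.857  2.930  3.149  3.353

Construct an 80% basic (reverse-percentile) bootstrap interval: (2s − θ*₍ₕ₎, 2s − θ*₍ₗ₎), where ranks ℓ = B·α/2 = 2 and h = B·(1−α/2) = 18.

(2.048, 3.120)

Percentile endpoints at ranks 2 and 18: θ*₍2₎ = 1.858, θ*₍18₎ = 2.930.
Basic interval reflects these around s:
  lower = 2 × 2.489 − 2.930 = 2.048
  upper = 2 × 2.489 − 1.858 = 3.120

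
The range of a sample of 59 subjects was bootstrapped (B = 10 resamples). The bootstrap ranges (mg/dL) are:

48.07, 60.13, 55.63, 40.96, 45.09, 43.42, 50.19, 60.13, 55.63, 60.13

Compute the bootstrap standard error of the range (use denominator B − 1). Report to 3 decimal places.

SE* = 7.353

Bootstrap SE is the standard deviation of the 10 replicate ranges.
Mean of replicates: (48.07 + 60.13 + 55.63 + 40.96 + 45.09 + 43.42 + 50.19 + 60.13 + 55.63 + 60.13) / 10 = 519.3800 / 10 = 51.9380
Sum of squared deviations: (−3.8680)² + (+8.1920)² + (+3.6920)² + (−10.9780)² + (−6.8480)² + (−8.5180)² + (−1.7480)² + (+8.1920)² + (+3.6920)² + (+8.1920)² = 486.5732
Variance = 486.5732 / 9 = 54.0637
SE* = √54.0637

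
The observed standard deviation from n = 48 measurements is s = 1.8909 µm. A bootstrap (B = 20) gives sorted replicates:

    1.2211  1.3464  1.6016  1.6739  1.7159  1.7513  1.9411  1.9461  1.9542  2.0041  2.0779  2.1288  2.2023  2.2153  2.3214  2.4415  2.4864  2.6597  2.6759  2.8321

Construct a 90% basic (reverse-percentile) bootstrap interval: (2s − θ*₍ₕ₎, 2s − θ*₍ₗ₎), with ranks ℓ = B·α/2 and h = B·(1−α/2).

Percentile endpoints at ranks 1 and 19: θ*₍1₎ = 1.2211, θ*₍19₎ = 2.6759.
Basic interval reflects these around s:
  lower = 2 × 1.8909 − 2.6759 = 1.1059
  upper = 2 × 1.8909 − 1.2211 = 2.5607

(1.1059, 2.5607)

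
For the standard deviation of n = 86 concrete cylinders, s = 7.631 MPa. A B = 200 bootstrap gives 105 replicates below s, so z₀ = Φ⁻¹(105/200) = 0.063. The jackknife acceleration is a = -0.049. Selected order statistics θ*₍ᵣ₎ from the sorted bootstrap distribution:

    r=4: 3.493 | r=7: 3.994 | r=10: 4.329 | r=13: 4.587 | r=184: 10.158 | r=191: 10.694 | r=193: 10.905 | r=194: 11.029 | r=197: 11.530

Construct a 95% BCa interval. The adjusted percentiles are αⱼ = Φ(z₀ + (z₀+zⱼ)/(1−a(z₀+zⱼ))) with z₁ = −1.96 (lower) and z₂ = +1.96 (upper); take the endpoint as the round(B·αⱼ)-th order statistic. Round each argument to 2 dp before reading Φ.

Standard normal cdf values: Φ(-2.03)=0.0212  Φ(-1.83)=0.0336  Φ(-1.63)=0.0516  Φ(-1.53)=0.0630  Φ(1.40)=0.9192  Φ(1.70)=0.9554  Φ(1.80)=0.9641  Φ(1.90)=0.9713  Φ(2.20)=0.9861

(3.493, 11.029)

Lower: z₀ + z₁ = 0.063 + (-1.960) = -1.897; 1 − a(z₀+z₁) = 1 − (-0.049)(-1.897) = 0.9070; argument = 0.063 + (-1.897)/0.9070 = -2.0284 → -2.03.
α₁ = Φ(-2.03) = 0.0212; rank = round(200 × 0.0212) = 4; θ*₍4₎ = 3.493.
Upper: z₀ + z₂ = 2.023; 1 − a(z₀+z₂) = 1.0991; argument = 1.9036 → 1.90; α₂ = 0.9713; rank = 194; θ*₍194₎ = 11.029.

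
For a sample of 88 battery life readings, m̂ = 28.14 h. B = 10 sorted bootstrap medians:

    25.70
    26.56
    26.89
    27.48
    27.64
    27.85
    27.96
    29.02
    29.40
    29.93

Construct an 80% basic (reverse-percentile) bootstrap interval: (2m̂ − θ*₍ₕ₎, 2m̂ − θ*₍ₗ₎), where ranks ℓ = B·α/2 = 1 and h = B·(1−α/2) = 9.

(26.88, 30.58)

Percentile endpoints at ranks 1 and 9: θ*₍1₎ = 25.70, θ*₍9₎ = 29.40.
Basic interval reflects these around m̂:
  lower = 2 × 28.14 − 29.40 = 26.88
  upper = 2 × 28.14 − 25.70 = 30.58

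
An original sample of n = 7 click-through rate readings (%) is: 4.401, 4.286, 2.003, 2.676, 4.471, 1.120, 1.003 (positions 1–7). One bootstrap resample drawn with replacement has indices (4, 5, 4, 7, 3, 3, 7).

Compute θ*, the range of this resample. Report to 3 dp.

θ* = 3.468

Resample values: 2.676, 4.471, 2.676, 1.003, 2.003, 2.003, 1.003.
Range = 4.471 − 1.003 = 3.468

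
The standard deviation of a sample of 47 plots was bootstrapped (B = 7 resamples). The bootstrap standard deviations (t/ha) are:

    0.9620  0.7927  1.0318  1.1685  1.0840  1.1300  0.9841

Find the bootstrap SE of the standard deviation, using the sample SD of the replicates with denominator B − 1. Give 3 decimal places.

Bootstrap SE is the standard deviation of the 7 replicate standard deviations.
Mean of replicates: (0.9620 + 0.7927 + 1.0318 + 1.1685 + 1.0840 + 1.1300 + 0.9841) / 7 = 7.15310 / 7 = 1.02187
Sum of squared deviations: (−0.05987)² + (−0.22917)² + (+0.00993)² + (+0.14663)² + (+0.06213)² + (+0.10813)² + (−0.03777)² = 0.09468
Variance = 0.09468 / 6 = 0.01578
SE* = √0.01578

SE* = 0.126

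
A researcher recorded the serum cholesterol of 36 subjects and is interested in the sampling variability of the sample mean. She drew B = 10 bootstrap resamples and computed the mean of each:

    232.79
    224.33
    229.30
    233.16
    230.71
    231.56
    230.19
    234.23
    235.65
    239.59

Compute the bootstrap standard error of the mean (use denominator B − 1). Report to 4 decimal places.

SE* = 4.0675

Bootstrap SE is the standard deviation of the 10 replicate means.
Mean of replicates: (232.79 + 224.33 + 229.30 + 233.16 + 230.71 + 231.56 + 230.19 + 234.23 + 235.65 + 239.59) / 10 = 2321.51000 / 10 = 232.15100
Sum of squared deviations: (+0.63900)² + (−7.82100)² + (−2.85100)² + (+1.00900)² + (−1.44100)² + (−0.59100)² + (−1.96100)² + (+2.07900)² + (+3.49900)² + (+7.43900)² = 148.89789
Variance = 148.89789 / 9 = 16.54421
SE* = √16.54421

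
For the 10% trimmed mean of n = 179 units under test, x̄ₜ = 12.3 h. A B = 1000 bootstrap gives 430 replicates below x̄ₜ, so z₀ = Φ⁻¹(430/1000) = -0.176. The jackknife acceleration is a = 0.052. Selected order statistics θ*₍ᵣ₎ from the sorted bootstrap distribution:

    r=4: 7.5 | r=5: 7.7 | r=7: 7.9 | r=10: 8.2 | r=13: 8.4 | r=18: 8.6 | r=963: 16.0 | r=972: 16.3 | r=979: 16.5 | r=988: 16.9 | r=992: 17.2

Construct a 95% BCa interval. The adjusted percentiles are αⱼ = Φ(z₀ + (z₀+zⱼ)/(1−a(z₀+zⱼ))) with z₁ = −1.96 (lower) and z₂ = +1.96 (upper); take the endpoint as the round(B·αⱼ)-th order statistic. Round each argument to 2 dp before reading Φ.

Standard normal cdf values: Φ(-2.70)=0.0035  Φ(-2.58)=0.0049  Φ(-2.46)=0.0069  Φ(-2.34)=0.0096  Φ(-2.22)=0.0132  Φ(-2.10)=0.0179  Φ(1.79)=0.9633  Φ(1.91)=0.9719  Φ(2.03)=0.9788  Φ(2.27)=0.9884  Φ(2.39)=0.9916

Lower: z₀ + z₁ = -0.176 + (-1.960) = -2.136; 1 − a(z₀+z₁) = 1 − (0.052)(-2.136) = 1.1111; argument = -0.176 + (-2.136)/1.1111 = -2.0985 → -2.10.
α₁ = Φ(-2.10) = 0.0179; rank = round(1000 × 0.0179) = 18; θ*₍18₎ = 8.6.
Upper: z₀ + z₂ = 1.784; 1 − a(z₀+z₂) = 0.9072; argument = 1.7904 → 1.79; α₂ = 0.9633; rank = 963; θ*₍963₎ = 16.0.

(8.6, 16.0)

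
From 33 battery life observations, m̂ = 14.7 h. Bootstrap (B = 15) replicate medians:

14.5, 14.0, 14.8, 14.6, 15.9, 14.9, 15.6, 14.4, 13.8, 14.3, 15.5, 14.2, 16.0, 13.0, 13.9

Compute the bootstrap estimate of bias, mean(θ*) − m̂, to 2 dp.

bias = −0.07

mean(θ*) = (14.5 + 14.0 + 14.8 + 14.6 + 15.9 + 14.9 + 15.6 + 14.4 + 13.8 + 14.3 + 15.5 + 14.2 + 16.0 + 13.0 + 13.9) / 15 = 14.627
bias = 14.627 − 14.7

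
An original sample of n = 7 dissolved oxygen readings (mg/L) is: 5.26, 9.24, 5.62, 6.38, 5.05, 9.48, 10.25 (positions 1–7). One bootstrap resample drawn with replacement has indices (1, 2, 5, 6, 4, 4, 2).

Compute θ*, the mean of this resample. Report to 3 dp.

θ* = 7.290

Resample values: 5.26, 9.24, 5.05, 9.48, 6.38, 6.38, 9.24.
Mean = (5.26 + 9.24 + 5.05 + 9.48 + 6.38 + 6.38 + 9.24) / 7 = 51.030 / 7 = 7.290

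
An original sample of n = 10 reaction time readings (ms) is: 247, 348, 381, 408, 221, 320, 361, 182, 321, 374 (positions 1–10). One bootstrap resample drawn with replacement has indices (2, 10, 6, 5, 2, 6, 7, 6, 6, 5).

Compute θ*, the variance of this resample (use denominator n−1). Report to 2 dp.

θ* = 2838.46

Resample values: 348, 374, 320, 221, 348, 320, 361, 320, 320, 221.
Mean = 315.3000; sum of squared deviations = 25546.1000
s² = 25546.1000 / 9 = 2838.4556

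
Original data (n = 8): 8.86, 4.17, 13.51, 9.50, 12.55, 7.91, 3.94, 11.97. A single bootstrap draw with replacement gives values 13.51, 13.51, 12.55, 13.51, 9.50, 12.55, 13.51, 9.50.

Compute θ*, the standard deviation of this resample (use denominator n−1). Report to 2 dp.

θ* = 1.76

Mean = 12.2675; sum of squared deviations = 21.6530
s² = 21.6530 / 7 = 3.0933
s = √3.0933 = 1.76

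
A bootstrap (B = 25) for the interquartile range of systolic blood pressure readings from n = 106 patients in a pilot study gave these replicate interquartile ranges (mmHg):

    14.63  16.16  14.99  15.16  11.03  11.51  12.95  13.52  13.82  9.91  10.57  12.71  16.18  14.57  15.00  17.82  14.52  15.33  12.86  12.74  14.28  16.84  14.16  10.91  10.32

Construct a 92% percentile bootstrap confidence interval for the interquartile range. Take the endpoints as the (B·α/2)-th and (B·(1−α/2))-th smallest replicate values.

Sorted replicates: 9.91, 10.32, 10.57, 10.91, 11.03, 11.51, 12.71, 12.74, 12.86, 12.95, 13.52, 13.82, 14.16, 14.28, 14.52, 14.57, 14.63, 14.99, 15.00, 15.16, 15.33, 16.16, 16.18, 16.84, 17.82
α = 0.08; lower rank = 25 × 0.040 = 1; upper rank = 25 × 0.960 = 24.
The 1st smallest replicate is 9.91; the 24th is 16.84.

(9.91, 16.84)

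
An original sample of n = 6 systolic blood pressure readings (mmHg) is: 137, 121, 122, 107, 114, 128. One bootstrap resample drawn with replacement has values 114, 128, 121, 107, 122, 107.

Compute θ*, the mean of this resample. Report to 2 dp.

Mean = (114 + 128 + 121 + 107 + 122 + 107) / 6 = 699.0 / 6 = 116.50

θ* = 116.50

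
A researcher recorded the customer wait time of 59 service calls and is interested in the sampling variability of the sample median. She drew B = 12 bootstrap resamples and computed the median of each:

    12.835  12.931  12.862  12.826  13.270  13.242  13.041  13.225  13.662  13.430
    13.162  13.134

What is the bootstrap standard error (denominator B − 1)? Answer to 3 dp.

Bootstrap SE is the standard deviation of the 12 replicate medians.
Mean of replicates: (12.835 + 12.931 + 12.862 + 12.826 + 13.270 + 13.242 + 13.041 + 13.225 + 13.662 + 13.430 + 13.162 + 13.134) / 12 = 157.6200 / 12 = 13.1350
Sum of squared deviations: (−0.3000)² + (−0.2040)² + (−0.2730)² + (−0.3090)² + (+0.1350)² + (+0.1070)² + (−0.0940)² + (+0.0900)² + (+0.5270)² + (+0.2950)² + (+0.0270)² + (−0.0010)² = 0.7137
Variance = 0.7137 / 11 = 0.0649
SE* = √0.0649

SE* = 0.255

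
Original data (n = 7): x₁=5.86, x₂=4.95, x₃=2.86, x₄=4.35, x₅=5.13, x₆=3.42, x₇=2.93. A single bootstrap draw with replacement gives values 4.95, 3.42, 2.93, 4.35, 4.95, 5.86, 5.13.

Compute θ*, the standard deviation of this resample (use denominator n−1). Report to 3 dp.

θ* = 1.025

Mean = 4.5129; sum of squared deviations = 6.3041
s² = 6.3041 / 6 = 1.0507
s = √1.0507 = 1.025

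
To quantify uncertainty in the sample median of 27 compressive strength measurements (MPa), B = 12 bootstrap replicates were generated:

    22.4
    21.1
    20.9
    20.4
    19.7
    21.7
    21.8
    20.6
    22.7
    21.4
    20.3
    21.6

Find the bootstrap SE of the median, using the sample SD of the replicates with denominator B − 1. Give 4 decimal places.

Bootstrap SE is the standard deviation of the 12 replicate medians.
Mean of replicates: (22.4 + 21.1 + 20.9 + 20.4 + 19.7 + 21.7 + 21.8 + 20.6 + 22.7 + 21.4 + 20.3 + 21.6) / 12 = 254.60000 / 12 = 21.21667
Sum of squared deviations: (+1.18333)² + (−0.11667)² + (−0.31667)² + (−0.81667)² + (−1.51667)² + (+0.48333)² + (+0.58333)² + (−0.61667)² + (+1.48333)² + (+0.18333)² + (−0.91667)² + (+0.38333)² = 8.65667
Variance = 8.65667 / 11 = 0.78697
SE* = √0.78697

SE* = 0.8871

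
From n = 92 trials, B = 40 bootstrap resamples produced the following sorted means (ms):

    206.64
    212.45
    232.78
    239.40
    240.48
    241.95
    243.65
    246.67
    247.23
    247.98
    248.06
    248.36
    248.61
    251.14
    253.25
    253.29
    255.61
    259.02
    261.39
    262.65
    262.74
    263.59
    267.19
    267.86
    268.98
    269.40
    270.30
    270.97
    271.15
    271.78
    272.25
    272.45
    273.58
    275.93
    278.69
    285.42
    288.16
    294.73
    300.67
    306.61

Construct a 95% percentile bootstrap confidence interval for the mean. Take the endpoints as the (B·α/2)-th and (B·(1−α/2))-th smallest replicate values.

(206.64, 300.67)

α = 0.05; lower rank = 40 × 0.025 = 1; upper rank = 40 × 0.975 = 39.
The 1st smallest replicate is 206.64; the 39th is 300.67.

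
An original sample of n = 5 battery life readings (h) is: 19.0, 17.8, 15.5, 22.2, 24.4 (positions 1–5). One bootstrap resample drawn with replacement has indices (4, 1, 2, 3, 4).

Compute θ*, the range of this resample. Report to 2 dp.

Resample values: 22.2, 19.0, 17.8, 15.5, 22.2.
Range = 22.2 − 15.5 = 6.70

θ* = 6.70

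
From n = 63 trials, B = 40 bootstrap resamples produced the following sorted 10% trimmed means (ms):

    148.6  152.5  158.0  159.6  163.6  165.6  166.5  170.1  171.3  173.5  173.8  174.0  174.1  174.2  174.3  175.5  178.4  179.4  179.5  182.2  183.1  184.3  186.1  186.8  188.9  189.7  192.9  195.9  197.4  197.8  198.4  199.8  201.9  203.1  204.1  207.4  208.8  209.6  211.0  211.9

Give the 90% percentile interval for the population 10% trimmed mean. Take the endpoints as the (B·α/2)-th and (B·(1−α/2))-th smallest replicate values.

α = 0.10; lower rank = 40 × 0.050 = 2; upper rank = 40 × 0.950 = 38.
The 2nd smallest replicate is 152.5; the 38th is 209.6.

(152.5, 209.6)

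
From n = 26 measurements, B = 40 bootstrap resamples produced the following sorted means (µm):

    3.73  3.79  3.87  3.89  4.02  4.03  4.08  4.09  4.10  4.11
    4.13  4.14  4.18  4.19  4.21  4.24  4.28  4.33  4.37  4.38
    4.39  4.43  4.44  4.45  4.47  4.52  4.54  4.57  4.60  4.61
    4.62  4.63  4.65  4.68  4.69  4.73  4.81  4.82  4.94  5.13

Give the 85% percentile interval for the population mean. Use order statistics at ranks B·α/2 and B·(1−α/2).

α = 0.15; lower rank = 40 × 0.075 = 3; upper rank = 40 × 0.925 = 37.
The 3rd smallest replicate is 3.87; the 37th is 4.81.

(3.87, 4.81)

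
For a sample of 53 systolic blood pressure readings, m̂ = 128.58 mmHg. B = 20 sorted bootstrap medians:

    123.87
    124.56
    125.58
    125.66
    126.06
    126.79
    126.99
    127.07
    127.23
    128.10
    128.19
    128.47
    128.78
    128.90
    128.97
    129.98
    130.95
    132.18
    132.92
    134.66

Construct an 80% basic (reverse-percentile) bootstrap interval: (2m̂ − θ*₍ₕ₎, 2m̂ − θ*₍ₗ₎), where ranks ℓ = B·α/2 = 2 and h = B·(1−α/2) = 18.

Percentile endpoints at ranks 2 and 18: θ*₍2₎ = 124.56, θ*₍18₎ = 132.18.
Basic interval reflects these around m̂:
  lower = 2 × 128.58 − 132.18 = 124.98
  upper = 2 × 128.58 − 124.56 = 132.60

(124.98, 132.60)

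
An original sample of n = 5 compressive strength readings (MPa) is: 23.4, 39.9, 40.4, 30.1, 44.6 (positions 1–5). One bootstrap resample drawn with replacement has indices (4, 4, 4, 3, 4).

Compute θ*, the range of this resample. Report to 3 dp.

θ* = 10.300

Resample values: 30.1, 30.1, 30.1, 40.4, 30.1.
Range = 40.4 − 30.1 = 10.300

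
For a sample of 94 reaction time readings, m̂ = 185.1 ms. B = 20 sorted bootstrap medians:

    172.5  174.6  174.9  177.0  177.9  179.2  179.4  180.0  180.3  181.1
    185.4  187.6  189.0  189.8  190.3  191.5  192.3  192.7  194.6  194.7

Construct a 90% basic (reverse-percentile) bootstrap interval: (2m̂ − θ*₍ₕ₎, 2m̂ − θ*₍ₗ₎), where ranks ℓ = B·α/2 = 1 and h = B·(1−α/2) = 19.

(175.6, 197.7)

Percentile endpoints at ranks 1 and 19: θ*₍1₎ = 172.5, θ*₍19₎ = 194.6.
Basic interval reflects these around m̂:
  lower = 2 × 185.1 − 194.6 = 175.6
  upper = 2 × 185.1 − 172.5 = 197.7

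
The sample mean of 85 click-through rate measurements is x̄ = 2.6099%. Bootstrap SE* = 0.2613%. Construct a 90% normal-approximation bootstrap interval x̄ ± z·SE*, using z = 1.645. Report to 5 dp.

(2.18006, 3.03974)

Margin = 1.645 × 0.2613 = 0.429838
Interval: 2.6099 ± 0.429838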